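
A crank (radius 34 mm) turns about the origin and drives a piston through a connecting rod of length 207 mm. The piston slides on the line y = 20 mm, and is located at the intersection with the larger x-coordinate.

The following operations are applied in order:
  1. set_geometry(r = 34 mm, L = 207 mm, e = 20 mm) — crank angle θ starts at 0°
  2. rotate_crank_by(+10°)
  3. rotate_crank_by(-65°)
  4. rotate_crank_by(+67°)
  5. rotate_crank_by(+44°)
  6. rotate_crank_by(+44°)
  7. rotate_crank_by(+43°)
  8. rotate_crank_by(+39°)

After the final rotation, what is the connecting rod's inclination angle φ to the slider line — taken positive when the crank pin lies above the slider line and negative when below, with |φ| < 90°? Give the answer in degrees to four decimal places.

-5.8745

set_geometry: r = 34 mm, L = 207 mm, e = 20 mm; θ ← 0°
rotate_crank_by(+10°): θ ← 0° +10° = 10°
rotate_crank_by(-65°): θ ← 10° -65° = -55°
rotate_crank_by(+67°): θ ← -55° +67° = 12°
rotate_crank_by(+44°): θ ← 12° +44° = 56°
rotate_crank_by(+44°): θ ← 56° +44° = 100°
rotate_crank_by(+43°): θ ← 100° +43° = 143°
rotate_crank_by(+39°): θ ← 143° +39° = 182°
crank pin P = (r cos θ, r sin θ) = (-33.979288, -1.186583)
h = r sin θ − e = -1.186583 − 20 = -21.186583
sin φ = h / L = -21.186583 / 207 = -0.10235064
φ = arcsin(-0.10235064) = -5.874547°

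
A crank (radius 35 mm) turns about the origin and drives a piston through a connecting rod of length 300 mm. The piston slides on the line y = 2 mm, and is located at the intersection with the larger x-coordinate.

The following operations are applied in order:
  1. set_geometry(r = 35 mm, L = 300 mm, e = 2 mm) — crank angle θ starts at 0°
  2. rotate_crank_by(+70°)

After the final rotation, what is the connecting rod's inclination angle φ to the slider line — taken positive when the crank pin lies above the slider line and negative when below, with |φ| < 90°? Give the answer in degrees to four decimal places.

set_geometry: r = 35 mm, L = 300 mm, e = 2 mm; θ ← 0°
rotate_crank_by(+70°): θ ← 0° +70° = 70°
crank pin P = (r cos θ, r sin θ) = (11.970705, 32.889242)
h = r sin θ − e = 32.889242 − 2 = 30.889242
sin φ = h / L = 30.889242 / 300 = 0.10296414
φ = arcsin(0.10296414) = 5.909885°

5.9099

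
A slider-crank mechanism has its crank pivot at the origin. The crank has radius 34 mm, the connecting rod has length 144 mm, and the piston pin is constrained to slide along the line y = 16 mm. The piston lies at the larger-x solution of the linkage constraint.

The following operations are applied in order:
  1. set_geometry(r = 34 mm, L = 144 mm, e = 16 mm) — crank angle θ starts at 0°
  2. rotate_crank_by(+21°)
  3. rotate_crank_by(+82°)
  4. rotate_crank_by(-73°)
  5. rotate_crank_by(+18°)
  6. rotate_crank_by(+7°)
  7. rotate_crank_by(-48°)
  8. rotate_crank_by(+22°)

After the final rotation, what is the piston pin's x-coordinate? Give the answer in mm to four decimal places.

173.7363

set_geometry: r = 34 mm, L = 144 mm, e = 16 mm; θ ← 0°
rotate_crank_by(+21°): θ ← 0° +21° = 21°
rotate_crank_by(+82°): θ ← 21° +82° = 103°
rotate_crank_by(-73°): θ ← 103° -73° = 30°
rotate_crank_by(+18°): θ ← 30° +18° = 48°
rotate_crank_by(+7°): θ ← 48° +7° = 55°
rotate_crank_by(-48°): θ ← 55° -48° = 7°
rotate_crank_by(+22°): θ ← 7° +22° = 29°
crank pin P = (r cos θ, r sin θ) = (29.737070, 16.483527)
h = r sin θ − e = 16.483527 − 16 = 0.483527
x = r cos θ + √(L² − h²) = 29.737070 + √(20736.0 − 0.2338) = 29.737070 + 143.999188 = 173.736258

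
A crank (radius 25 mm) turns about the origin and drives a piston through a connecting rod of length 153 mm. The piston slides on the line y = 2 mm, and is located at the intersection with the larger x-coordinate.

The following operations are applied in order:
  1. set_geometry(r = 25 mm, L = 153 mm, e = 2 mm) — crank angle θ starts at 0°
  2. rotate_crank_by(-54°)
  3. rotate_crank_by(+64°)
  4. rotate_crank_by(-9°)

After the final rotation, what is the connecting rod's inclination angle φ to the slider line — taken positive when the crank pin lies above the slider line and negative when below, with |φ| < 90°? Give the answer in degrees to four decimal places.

set_geometry: r = 25 mm, L = 153 mm, e = 2 mm; θ ← 0°
rotate_crank_by(-54°): θ ← 0° -54° = -54°
rotate_crank_by(+64°): θ ← -54° +64° = 10°
rotate_crank_by(-9°): θ ← 10° -9° = 1°
crank pin P = (r cos θ, r sin θ) = (24.996192, 0.436310)
h = r sin θ − e = 0.436310 − 2 = -1.563690
sin φ = h / L = -1.563690 / 153 = -0.01022020
φ = arcsin(-0.01022020) = -0.585584°

-0.5856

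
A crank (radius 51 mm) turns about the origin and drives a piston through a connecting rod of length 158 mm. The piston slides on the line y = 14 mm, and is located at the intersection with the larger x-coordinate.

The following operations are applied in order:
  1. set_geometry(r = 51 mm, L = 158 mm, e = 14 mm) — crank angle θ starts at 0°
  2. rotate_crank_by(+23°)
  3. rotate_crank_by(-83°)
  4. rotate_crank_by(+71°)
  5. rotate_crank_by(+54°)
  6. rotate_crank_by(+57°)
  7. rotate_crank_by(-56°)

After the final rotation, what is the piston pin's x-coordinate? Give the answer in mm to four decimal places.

set_geometry: r = 51 mm, L = 158 mm, e = 14 mm; θ ← 0°
rotate_crank_by(+23°): θ ← 0° +23° = 23°
rotate_crank_by(-83°): θ ← 23° -83° = -60°
rotate_crank_by(+71°): θ ← -60° +71° = 11°
rotate_crank_by(+54°): θ ← 11° +54° = 65°
rotate_crank_by(+57°): θ ← 65° +57° = 122°
rotate_crank_by(-56°): θ ← 122° -56° = 66°
crank pin P = (r cos θ, r sin θ) = (20.743569, 46.590818)
h = r sin θ − e = 46.590818 − 14 = 32.590818
x = r cos θ + √(L² − h²) = 20.743569 + √(24964.0 − 1062.1614) = 20.743569 + 154.602195 = 175.345763

175.3458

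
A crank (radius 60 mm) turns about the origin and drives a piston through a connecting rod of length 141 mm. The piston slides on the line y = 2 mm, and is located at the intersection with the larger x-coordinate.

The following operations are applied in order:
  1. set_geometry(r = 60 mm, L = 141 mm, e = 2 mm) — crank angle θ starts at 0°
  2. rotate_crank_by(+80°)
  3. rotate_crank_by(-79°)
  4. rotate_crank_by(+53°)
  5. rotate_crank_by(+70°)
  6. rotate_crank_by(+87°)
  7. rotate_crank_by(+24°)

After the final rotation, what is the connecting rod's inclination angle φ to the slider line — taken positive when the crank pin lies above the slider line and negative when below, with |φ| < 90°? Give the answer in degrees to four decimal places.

-21.2698

set_geometry: r = 60 mm, L = 141 mm, e = 2 mm; θ ← 0°
rotate_crank_by(+80°): θ ← 0° +80° = 80°
rotate_crank_by(-79°): θ ← 80° -79° = 1°
rotate_crank_by(+53°): θ ← 1° +53° = 54°
rotate_crank_by(+70°): θ ← 54° +70° = 124°
rotate_crank_by(+87°): θ ← 124° +87° = 211°
rotate_crank_by(+24°): θ ← 211° +24° = 235°
crank pin P = (r cos θ, r sin θ) = (-34.414586, -49.149123)
h = r sin θ − e = -49.149123 − 2 = -51.149123
sin φ = h / L = -51.149123 / 141 = -0.36275974
φ = arcsin(-0.36275974) = -21.269778°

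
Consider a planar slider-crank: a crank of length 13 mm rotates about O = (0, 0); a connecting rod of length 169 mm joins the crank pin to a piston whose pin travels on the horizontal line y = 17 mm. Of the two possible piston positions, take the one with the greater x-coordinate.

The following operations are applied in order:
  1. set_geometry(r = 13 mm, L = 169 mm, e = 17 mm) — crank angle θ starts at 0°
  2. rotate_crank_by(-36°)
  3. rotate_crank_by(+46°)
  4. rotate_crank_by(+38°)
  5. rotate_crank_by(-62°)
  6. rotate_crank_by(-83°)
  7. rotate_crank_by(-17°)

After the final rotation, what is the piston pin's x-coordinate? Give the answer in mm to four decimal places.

set_geometry: r = 13 mm, L = 169 mm, e = 17 mm; θ ← 0°
rotate_crank_by(-36°): θ ← 0° -36° = -36°
rotate_crank_by(+46°): θ ← -36° +46° = 10°
rotate_crank_by(+38°): θ ← 10° +38° = 48°
rotate_crank_by(-62°): θ ← 48° -62° = -14°
rotate_crank_by(-83°): θ ← -14° -83° = -97°
rotate_crank_by(-17°): θ ← -97° -17° = -114°
crank pin P = (r cos θ, r sin θ) = (-5.287576, -11.876091)
h = r sin θ − e = -11.876091 − 17 = -28.876091
x = r cos θ + √(L² − h²) = -5.287576 + √(28561.0 − 833.8286) = -5.287576 + 166.514778 = 161.227202

161.2272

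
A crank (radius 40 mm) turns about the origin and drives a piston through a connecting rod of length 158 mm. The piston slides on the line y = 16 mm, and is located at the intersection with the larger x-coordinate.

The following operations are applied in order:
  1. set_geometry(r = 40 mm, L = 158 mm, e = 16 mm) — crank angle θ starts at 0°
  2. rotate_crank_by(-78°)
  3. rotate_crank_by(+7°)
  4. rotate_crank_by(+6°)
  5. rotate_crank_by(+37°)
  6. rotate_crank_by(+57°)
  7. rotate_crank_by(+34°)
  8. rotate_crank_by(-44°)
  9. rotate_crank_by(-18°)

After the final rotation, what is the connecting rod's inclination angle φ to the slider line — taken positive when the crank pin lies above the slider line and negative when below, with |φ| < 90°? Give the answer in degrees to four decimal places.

-5.5577

set_geometry: r = 40 mm, L = 158 mm, e = 16 mm; θ ← 0°
rotate_crank_by(-78°): θ ← 0° -78° = -78°
rotate_crank_by(+7°): θ ← -78° +7° = -71°
rotate_crank_by(+6°): θ ← -71° +6° = -65°
rotate_crank_by(+37°): θ ← -65° +37° = -28°
rotate_crank_by(+57°): θ ← -28° +57° = 29°
rotate_crank_by(+34°): θ ← 29° +34° = 63°
rotate_crank_by(-44°): θ ← 63° -44° = 19°
rotate_crank_by(-18°): θ ← 19° -18° = 1°
crank pin P = (r cos θ, r sin θ) = (39.993908, 0.698096)
h = r sin θ − e = 0.698096 − 16 = -15.301904
sin φ = h / L = -15.301904 / 158 = -0.09684749
φ = arcsin(-0.09684749) = -5.557664°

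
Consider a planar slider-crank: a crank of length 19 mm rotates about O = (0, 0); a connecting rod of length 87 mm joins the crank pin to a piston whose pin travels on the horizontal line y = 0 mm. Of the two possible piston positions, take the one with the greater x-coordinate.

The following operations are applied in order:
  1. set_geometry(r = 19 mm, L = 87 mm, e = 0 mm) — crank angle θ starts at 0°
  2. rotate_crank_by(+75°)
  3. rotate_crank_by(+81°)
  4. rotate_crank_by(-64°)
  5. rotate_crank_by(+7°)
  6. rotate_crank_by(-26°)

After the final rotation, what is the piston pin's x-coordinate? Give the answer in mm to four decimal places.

set_geometry: r = 19 mm, L = 87 mm, e = 0 mm; θ ← 0°
rotate_crank_by(+75°): θ ← 0° +75° = 75°
rotate_crank_by(+81°): θ ← 75° +81° = 156°
rotate_crank_by(-64°): θ ← 156° -64° = 92°
rotate_crank_by(+7°): θ ← 92° +7° = 99°
rotate_crank_by(-26°): θ ← 99° -26° = 73°
crank pin P = (r cos θ, r sin θ) = (5.555062, 18.169790)
h = r sin θ − e = 18.169790 − 0 = 18.169790
x = r cos θ + √(L² − h²) = 5.555062 + √(7569.0 − 330.1413) = 5.555062 + 85.081483 = 90.636545

90.6365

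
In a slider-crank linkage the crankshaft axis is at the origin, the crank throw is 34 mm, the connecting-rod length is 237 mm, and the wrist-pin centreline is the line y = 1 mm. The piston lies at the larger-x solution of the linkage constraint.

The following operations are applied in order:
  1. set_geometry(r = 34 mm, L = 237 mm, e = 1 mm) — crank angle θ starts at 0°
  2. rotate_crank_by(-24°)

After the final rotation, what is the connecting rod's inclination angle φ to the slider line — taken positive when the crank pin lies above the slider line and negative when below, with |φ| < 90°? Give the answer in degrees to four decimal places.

-3.5873

set_geometry: r = 34 mm, L = 237 mm, e = 1 mm; θ ← 0°
rotate_crank_by(-24°): θ ← 0° -24° = -24°
crank pin P = (r cos θ, r sin θ) = (31.060546, -13.829046)
h = r sin θ − e = -13.829046 − 1 = -14.829046
sin φ = h / L = -14.829046 / 237 = -0.06256981
φ = arcsin(-0.06256981) = -3.587330°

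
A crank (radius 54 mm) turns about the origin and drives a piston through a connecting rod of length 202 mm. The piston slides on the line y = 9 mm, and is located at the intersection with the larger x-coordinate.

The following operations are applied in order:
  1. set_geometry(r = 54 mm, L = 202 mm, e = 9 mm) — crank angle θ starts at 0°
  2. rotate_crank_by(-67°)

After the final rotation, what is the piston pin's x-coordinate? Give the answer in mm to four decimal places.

set_geometry: r = 54 mm, L = 202 mm, e = 9 mm; θ ← 0°
rotate_crank_by(-67°): θ ← 0° -67° = -67°
crank pin P = (r cos θ, r sin θ) = (21.099481, -49.707262)
h = r sin θ − e = -49.707262 − 9 = -58.707262
x = r cos θ + √(L² − h²) = 21.099481 + √(40804.0 − 3446.5426) = 21.099481 + 193.280773 = 214.380254

214.3803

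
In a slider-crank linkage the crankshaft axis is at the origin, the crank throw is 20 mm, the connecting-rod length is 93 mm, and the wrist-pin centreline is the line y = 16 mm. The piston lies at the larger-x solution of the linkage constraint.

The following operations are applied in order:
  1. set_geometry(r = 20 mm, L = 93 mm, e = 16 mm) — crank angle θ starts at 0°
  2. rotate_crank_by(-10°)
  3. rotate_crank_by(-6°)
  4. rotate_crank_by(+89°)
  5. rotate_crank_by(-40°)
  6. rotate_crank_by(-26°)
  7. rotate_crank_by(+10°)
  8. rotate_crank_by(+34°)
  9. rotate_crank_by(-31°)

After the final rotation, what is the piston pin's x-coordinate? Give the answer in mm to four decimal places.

111.3417

set_geometry: r = 20 mm, L = 93 mm, e = 16 mm; θ ← 0°
rotate_crank_by(-10°): θ ← 0° -10° = -10°
rotate_crank_by(-6°): θ ← -10° -6° = -16°
rotate_crank_by(+89°): θ ← -16° +89° = 73°
rotate_crank_by(-40°): θ ← 73° -40° = 33°
rotate_crank_by(-26°): θ ← 33° -26° = 7°
rotate_crank_by(+10°): θ ← 7° +10° = 17°
rotate_crank_by(+34°): θ ← 17° +34° = 51°
rotate_crank_by(-31°): θ ← 51° -31° = 20°
crank pin P = (r cos θ, r sin θ) = (18.793852, 6.840403)
h = r sin θ − e = 6.840403 − 16 = -9.159597
x = r cos θ + √(L² − h²) = 18.793852 + √(8649.0 − 83.8982) = 18.793852 + 92.547835 = 111.341688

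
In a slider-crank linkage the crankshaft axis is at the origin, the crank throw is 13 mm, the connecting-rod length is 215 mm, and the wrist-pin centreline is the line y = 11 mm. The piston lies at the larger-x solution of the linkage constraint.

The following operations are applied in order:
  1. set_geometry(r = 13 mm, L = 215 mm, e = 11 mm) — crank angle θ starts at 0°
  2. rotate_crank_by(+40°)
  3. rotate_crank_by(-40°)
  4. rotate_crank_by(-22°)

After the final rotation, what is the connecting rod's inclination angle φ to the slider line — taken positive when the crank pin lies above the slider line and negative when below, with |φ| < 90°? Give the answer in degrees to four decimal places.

set_geometry: r = 13 mm, L = 215 mm, e = 11 mm; θ ← 0°
rotate_crank_by(+40°): θ ← 0° +40° = 40°
rotate_crank_by(-40°): θ ← 40° -40° = 0°
rotate_crank_by(-22°): θ ← 0° -22° = -22°
crank pin P = (r cos θ, r sin θ) = (12.053390, -4.869886)
h = r sin θ − e = -4.869886 − 11 = -15.869886
sin φ = h / L = -15.869886 / 215 = -0.07381342
φ = arcsin(-0.07381342) = -4.233047°

-4.2330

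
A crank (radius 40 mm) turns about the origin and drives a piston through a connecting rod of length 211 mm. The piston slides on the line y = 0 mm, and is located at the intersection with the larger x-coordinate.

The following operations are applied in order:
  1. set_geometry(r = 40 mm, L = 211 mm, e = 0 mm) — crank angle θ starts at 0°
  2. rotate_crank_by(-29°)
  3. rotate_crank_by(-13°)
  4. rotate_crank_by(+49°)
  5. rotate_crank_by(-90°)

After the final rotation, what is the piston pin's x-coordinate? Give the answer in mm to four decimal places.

set_geometry: r = 40 mm, L = 211 mm, e = 0 mm; θ ← 0°
rotate_crank_by(-29°): θ ← 0° -29° = -29°
rotate_crank_by(-13°): θ ← -29° -13° = -42°
rotate_crank_by(+49°): θ ← -42° +49° = 7°
rotate_crank_by(-90°): θ ← 7° -90° = -83°
crank pin P = (r cos θ, r sin θ) = (4.874774, -39.701846)
h = r sin θ − e = -39.701846 − 0 = -39.701846
x = r cos θ + √(L² − h²) = 4.874774 + √(44521.0 − 1576.2366) = 4.874774 + 207.231184 = 212.105957

212.1060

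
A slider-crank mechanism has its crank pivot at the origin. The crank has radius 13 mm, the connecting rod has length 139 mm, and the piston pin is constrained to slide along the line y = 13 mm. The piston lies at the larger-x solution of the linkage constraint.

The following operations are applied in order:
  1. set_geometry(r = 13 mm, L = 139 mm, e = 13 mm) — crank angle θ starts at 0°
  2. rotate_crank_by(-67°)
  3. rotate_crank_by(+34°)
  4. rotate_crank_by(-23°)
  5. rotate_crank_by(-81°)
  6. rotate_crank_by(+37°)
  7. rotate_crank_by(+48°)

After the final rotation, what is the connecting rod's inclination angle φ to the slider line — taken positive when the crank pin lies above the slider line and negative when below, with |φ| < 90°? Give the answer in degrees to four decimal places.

set_geometry: r = 13 mm, L = 139 mm, e = 13 mm; θ ← 0°
rotate_crank_by(-67°): θ ← 0° -67° = -67°
rotate_crank_by(+34°): θ ← -67° +34° = -33°
rotate_crank_by(-23°): θ ← -33° -23° = -56°
rotate_crank_by(-81°): θ ← -56° -81° = -137°
rotate_crank_by(+37°): θ ← -137° +37° = -100°
rotate_crank_by(+48°): θ ← -100° +48° = -52°
crank pin P = (r cos θ, r sin θ) = (8.003599, -10.244140)
h = r sin θ − e = -10.244140 − 13 = -23.244140
sin φ = h / L = -23.244140 / 139 = -0.16722403
φ = arcsin(-0.16722403) = -9.626457°

-9.6265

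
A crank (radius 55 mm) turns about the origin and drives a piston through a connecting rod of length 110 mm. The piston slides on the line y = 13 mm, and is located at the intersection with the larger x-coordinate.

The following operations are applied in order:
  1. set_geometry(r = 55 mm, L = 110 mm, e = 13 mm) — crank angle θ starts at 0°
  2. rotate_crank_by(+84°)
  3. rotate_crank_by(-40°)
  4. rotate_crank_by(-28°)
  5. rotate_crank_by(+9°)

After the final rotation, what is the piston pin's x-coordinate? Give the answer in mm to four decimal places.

set_geometry: r = 55 mm, L = 110 mm, e = 13 mm; θ ← 0°
rotate_crank_by(+84°): θ ← 0° +84° = 84°
rotate_crank_by(-40°): θ ← 84° -40° = 44°
rotate_crank_by(-28°): θ ← 44° -28° = 16°
rotate_crank_by(+9°): θ ← 16° +9° = 25°
crank pin P = (r cos θ, r sin θ) = (49.846928, 23.244004)
h = r sin θ − e = 23.244004 − 13 = 10.244004
x = r cos θ + √(L² − h²) = 49.846928 + √(12100.0 − 104.9396) = 49.846928 + 109.521963 = 159.368891

159.3689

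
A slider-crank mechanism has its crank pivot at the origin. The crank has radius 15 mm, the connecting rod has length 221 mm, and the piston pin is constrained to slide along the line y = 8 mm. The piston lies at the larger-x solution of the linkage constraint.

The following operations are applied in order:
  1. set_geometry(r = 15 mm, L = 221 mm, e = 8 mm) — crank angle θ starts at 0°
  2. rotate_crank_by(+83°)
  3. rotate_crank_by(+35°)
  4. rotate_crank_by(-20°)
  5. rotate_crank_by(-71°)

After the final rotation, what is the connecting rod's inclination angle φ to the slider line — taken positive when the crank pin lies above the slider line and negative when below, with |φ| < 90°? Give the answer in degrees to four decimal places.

set_geometry: r = 15 mm, L = 221 mm, e = 8 mm; θ ← 0°
rotate_crank_by(+83°): θ ← 0° +83° = 83°
rotate_crank_by(+35°): θ ← 83° +35° = 118°
rotate_crank_by(-20°): θ ← 118° -20° = 98°
rotate_crank_by(-71°): θ ← 98° -71° = 27°
crank pin P = (r cos θ, r sin θ) = (13.365098, 6.809857)
h = r sin θ − e = 6.809857 − 8 = -1.190143
sin φ = h / L = -1.190143 / 221 = -0.00538526
φ = arcsin(-0.00538526) = -0.308554°

-0.3086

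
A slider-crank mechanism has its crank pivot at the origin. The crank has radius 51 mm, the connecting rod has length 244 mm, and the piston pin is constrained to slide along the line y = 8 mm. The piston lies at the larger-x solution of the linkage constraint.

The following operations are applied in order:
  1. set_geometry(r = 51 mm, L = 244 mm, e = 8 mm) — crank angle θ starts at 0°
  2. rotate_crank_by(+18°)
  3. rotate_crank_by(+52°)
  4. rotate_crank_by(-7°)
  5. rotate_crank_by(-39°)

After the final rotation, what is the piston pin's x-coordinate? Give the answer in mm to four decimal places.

set_geometry: r = 51 mm, L = 244 mm, e = 8 mm; θ ← 0°
rotate_crank_by(+18°): θ ← 0° +18° = 18°
rotate_crank_by(+52°): θ ← 18° +52° = 70°
rotate_crank_by(-7°): θ ← 70° -7° = 63°
rotate_crank_by(-39°): θ ← 63° -39° = 24°
crank pin P = (r cos θ, r sin θ) = (46.590818, 20.743569)
h = r sin θ − e = 20.743569 − 8 = 12.743569
x = r cos θ + √(L² − h²) = 46.590818 + √(59536.0 − 162.3985) = 46.590818 + 243.666989 = 290.257807

290.2578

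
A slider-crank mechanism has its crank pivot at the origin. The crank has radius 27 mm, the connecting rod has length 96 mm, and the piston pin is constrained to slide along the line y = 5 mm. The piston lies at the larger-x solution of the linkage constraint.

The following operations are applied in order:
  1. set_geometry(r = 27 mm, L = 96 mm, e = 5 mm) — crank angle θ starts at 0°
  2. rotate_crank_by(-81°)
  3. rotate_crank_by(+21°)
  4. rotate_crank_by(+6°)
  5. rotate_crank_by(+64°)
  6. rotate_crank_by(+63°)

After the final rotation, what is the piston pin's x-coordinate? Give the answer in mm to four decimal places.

101.6091

set_geometry: r = 27 mm, L = 96 mm, e = 5 mm; θ ← 0°
rotate_crank_by(-81°): θ ← 0° -81° = -81°
rotate_crank_by(+21°): θ ← -81° +21° = -60°
rotate_crank_by(+6°): θ ← -60° +6° = -54°
rotate_crank_by(+64°): θ ← -54° +64° = 10°
rotate_crank_by(+63°): θ ← 10° +63° = 73°
crank pin P = (r cos θ, r sin θ) = (7.894036, 25.820228)
h = r sin θ − e = 25.820228 − 5 = 20.820228
x = r cos θ + √(L² − h²) = 7.894036 + √(9216.0 − 433.4819) = 7.894036 + 93.715090 = 101.609126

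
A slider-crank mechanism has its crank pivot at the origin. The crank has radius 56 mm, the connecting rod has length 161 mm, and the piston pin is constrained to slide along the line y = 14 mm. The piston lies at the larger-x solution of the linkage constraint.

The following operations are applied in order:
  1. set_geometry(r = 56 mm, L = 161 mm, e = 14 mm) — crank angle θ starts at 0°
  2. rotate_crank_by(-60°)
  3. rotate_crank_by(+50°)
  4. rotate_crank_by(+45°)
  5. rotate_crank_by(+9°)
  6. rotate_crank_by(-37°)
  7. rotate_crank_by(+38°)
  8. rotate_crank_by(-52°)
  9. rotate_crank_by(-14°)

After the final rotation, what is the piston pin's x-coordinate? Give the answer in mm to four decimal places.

209.6347

set_geometry: r = 56 mm, L = 161 mm, e = 14 mm; θ ← 0°
rotate_crank_by(-60°): θ ← 0° -60° = -60°
rotate_crank_by(+50°): θ ← -60° +50° = -10°
rotate_crank_by(+45°): θ ← -10° +45° = 35°
rotate_crank_by(+9°): θ ← 35° +9° = 44°
rotate_crank_by(-37°): θ ← 44° -37° = 7°
rotate_crank_by(+38°): θ ← 7° +38° = 45°
rotate_crank_by(-52°): θ ← 45° -52° = -7°
rotate_crank_by(-14°): θ ← -7° -14° = -21°
crank pin P = (r cos θ, r sin θ) = (52.280504, -20.068605)
h = r sin θ − e = -20.068605 − 14 = -34.068605
x = r cos θ + √(L² − h²) = 52.280504 + √(25921.0 − 1160.6699) = 52.280504 + 157.354155 = 209.634659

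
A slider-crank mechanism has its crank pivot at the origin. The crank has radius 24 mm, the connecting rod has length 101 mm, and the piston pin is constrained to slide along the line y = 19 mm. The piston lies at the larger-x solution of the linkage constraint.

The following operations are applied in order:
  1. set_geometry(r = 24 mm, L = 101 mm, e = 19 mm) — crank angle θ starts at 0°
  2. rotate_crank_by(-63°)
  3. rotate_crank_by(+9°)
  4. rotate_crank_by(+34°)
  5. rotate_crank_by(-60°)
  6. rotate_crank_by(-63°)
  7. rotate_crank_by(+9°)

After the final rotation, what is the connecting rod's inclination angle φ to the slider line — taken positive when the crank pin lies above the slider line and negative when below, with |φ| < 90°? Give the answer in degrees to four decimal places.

set_geometry: r = 24 mm, L = 101 mm, e = 19 mm; θ ← 0°
rotate_crank_by(-63°): θ ← 0° -63° = -63°
rotate_crank_by(+9°): θ ← -63° +9° = -54°
rotate_crank_by(+34°): θ ← -54° +34° = -20°
rotate_crank_by(-60°): θ ← -20° -60° = -80°
rotate_crank_by(-63°): θ ← -80° -63° = -143°
rotate_crank_by(+9°): θ ← -143° +9° = -134°
crank pin P = (r cos θ, r sin θ) = (-16.671801, -17.264155)
h = r sin θ − e = -17.264155 − 19 = -36.264155
sin φ = h / L = -36.264155 / 101 = -0.35905104
φ = arcsin(-0.35905104) = -21.041929°

-21.0419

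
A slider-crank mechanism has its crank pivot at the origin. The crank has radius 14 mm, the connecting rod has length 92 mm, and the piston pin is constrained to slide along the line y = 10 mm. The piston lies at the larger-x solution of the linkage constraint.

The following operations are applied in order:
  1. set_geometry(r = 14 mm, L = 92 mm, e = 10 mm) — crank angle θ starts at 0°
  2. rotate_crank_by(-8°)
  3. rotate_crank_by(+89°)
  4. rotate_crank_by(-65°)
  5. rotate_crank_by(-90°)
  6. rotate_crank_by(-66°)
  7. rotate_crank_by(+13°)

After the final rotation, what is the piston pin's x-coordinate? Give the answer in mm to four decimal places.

81.1032

set_geometry: r = 14 mm, L = 92 mm, e = 10 mm; θ ← 0°
rotate_crank_by(-8°): θ ← 0° -8° = -8°
rotate_crank_by(+89°): θ ← -8° +89° = 81°
rotate_crank_by(-65°): θ ← 81° -65° = 16°
rotate_crank_by(-90°): θ ← 16° -90° = -74°
rotate_crank_by(-66°): θ ← -74° -66° = -140°
rotate_crank_by(+13°): θ ← -140° +13° = -127°
crank pin P = (r cos θ, r sin θ) = (-8.425410, -11.180897)
h = r sin θ − e = -11.180897 − 10 = -21.180897
x = r cos θ + √(L² − h²) = -8.425410 + √(8464.0 − 448.6304) = -8.425410 + 89.528597 = 81.103186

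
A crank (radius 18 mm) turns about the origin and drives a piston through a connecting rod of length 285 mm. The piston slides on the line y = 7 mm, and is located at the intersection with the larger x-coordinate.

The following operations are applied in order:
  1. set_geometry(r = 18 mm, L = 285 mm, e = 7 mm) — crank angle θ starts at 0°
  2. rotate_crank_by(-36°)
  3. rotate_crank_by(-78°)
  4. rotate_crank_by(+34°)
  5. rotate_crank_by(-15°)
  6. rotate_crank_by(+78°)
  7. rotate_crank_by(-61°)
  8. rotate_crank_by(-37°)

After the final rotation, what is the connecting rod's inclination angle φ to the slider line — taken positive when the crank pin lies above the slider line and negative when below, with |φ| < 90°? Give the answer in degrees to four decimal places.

set_geometry: r = 18 mm, L = 285 mm, e = 7 mm; θ ← 0°
rotate_crank_by(-36°): θ ← 0° -36° = -36°
rotate_crank_by(-78°): θ ← -36° -78° = -114°
rotate_crank_by(+34°): θ ← -114° +34° = -80°
rotate_crank_by(-15°): θ ← -80° -15° = -95°
rotate_crank_by(+78°): θ ← -95° +78° = -17°
rotate_crank_by(-61°): θ ← -17° -61° = -78°
rotate_crank_by(-37°): θ ← -78° -37° = -115°
crank pin P = (r cos θ, r sin θ) = (-7.607129, -16.313540)
h = r sin θ − e = -16.313540 − 7 = -23.313540
sin φ = h / L = -23.313540 / 285 = -0.08180190
φ = arcsin(-0.08180190) = -4.692146°

-4.6921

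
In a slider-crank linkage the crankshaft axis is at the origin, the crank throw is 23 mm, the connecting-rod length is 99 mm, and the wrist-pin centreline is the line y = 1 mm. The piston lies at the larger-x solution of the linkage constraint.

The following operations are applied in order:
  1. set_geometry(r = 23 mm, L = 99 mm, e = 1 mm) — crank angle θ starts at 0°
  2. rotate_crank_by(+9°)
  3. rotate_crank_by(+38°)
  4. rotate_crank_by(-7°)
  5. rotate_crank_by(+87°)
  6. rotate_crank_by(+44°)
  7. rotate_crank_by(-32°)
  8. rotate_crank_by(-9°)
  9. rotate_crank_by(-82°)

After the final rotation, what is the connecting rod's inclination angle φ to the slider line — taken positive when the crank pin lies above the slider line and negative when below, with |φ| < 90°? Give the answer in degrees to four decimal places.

set_geometry: r = 23 mm, L = 99 mm, e = 1 mm; θ ← 0°
rotate_crank_by(+9°): θ ← 0° +9° = 9°
rotate_crank_by(+38°): θ ← 9° +38° = 47°
rotate_crank_by(-7°): θ ← 47° -7° = 40°
rotate_crank_by(+87°): θ ← 40° +87° = 127°
rotate_crank_by(+44°): θ ← 127° +44° = 171°
rotate_crank_by(-32°): θ ← 171° -32° = 139°
rotate_crank_by(-9°): θ ← 139° -9° = 130°
rotate_crank_by(-82°): θ ← 130° -82° = 48°
crank pin P = (r cos θ, r sin θ) = (15.390004, 17.092331)
h = r sin θ − e = 17.092331 − 1 = 16.092331
sin φ = h / L = 16.092331 / 99 = 0.16254880
φ = arcsin(0.16254880) = 9.354869°

9.3549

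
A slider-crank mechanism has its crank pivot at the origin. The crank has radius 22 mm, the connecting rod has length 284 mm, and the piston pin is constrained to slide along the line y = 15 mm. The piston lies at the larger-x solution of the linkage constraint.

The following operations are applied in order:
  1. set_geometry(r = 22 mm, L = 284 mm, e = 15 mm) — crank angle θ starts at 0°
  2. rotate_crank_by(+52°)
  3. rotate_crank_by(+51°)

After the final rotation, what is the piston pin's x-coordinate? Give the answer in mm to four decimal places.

278.9781

set_geometry: r = 22 mm, L = 284 mm, e = 15 mm; θ ← 0°
rotate_crank_by(+52°): θ ← 0° +52° = 52°
rotate_crank_by(+51°): θ ← 52° +51° = 103°
crank pin P = (r cos θ, r sin θ) = (-4.948923, 21.436141)
h = r sin θ − e = 21.436141 − 15 = 6.436141
x = r cos θ + √(L² − h²) = -4.948923 + √(80656.0 − 41.4239) = -4.948923 + 283.927061 = 278.978138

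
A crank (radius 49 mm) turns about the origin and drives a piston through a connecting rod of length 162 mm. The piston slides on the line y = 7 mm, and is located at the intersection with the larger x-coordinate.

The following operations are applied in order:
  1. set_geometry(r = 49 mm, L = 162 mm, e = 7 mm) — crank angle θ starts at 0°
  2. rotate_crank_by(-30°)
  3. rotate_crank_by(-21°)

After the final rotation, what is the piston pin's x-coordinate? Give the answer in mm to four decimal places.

186.4380

set_geometry: r = 49 mm, L = 162 mm, e = 7 mm; θ ← 0°
rotate_crank_by(-30°): θ ← 0° -30° = -30°
rotate_crank_by(-21°): θ ← -30° -21° = -51°
crank pin P = (r cos θ, r sin θ) = (30.836699, -38.080152)
h = r sin θ − e = -38.080152 − 7 = -45.080152
x = r cos θ + √(L² − h²) = 30.836699 + √(26244.0 − 2032.2201) = 30.836699 + 155.601349 = 186.438048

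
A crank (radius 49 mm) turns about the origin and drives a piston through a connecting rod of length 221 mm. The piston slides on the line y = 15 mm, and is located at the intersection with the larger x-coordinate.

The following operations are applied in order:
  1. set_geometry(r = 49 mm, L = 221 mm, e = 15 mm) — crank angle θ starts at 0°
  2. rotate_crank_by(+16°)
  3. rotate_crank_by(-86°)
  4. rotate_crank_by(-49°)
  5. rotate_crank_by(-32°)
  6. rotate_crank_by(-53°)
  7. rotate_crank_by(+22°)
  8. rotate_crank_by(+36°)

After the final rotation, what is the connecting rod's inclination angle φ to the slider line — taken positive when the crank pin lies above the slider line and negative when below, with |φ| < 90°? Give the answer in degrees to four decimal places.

-11.0612

set_geometry: r = 49 mm, L = 221 mm, e = 15 mm; θ ← 0°
rotate_crank_by(+16°): θ ← 0° +16° = 16°
rotate_crank_by(-86°): θ ← 16° -86° = -70°
rotate_crank_by(-49°): θ ← -70° -49° = -119°
rotate_crank_by(-32°): θ ← -119° -32° = -151°
rotate_crank_by(-53°): θ ← -151° -53° = -204°
rotate_crank_by(+22°): θ ← -204° +22° = -182°
rotate_crank_by(+36°): θ ← -182° +36° = -146°
crank pin P = (r cos θ, r sin θ) = (-40.622841, -27.400452)
h = r sin θ − e = -27.400452 − 15 = -42.400452
sin φ = h / L = -42.400452 / 221 = -0.19185725
φ = arcsin(-0.19185725) = -11.061191°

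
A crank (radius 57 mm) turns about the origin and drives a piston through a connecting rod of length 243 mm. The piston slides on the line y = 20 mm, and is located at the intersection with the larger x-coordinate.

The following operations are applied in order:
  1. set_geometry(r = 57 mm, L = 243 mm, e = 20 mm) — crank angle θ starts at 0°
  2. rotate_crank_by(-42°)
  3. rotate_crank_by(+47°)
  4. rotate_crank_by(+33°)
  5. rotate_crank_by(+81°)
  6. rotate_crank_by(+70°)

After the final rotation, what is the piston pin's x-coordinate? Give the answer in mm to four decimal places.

set_geometry: r = 57 mm, L = 243 mm, e = 20 mm; θ ← 0°
rotate_crank_by(-42°): θ ← 0° -42° = -42°
rotate_crank_by(+47°): θ ← -42° +47° = 5°
rotate_crank_by(+33°): θ ← 5° +33° = 38°
rotate_crank_by(+81°): θ ← 38° +81° = 119°
rotate_crank_by(+70°): θ ← 119° +70° = 189°
crank pin P = (r cos θ, r sin θ) = (-56.298235, -8.916765)
h = r sin θ − e = -8.916765 − 20 = -28.916765
x = r cos θ + √(L² − h²) = -56.298235 + √(59049.0 − 836.1793) = -56.298235 + 241.273332 = 184.975097

184.9751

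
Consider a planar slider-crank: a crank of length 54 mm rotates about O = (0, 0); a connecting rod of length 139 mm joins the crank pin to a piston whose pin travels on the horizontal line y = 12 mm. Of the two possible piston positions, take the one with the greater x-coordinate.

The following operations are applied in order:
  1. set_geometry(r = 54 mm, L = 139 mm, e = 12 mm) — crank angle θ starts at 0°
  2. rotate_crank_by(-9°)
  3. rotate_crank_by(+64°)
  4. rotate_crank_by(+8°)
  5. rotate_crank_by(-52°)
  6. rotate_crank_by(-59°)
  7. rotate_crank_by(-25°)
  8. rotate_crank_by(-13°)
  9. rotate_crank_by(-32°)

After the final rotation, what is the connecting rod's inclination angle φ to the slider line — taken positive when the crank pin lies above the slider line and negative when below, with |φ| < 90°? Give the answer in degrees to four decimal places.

set_geometry: r = 54 mm, L = 139 mm, e = 12 mm; θ ← 0°
rotate_crank_by(-9°): θ ← 0° -9° = -9°
rotate_crank_by(+64°): θ ← -9° +64° = 55°
rotate_crank_by(+8°): θ ← 55° +8° = 63°
rotate_crank_by(-52°): θ ← 63° -52° = 11°
rotate_crank_by(-59°): θ ← 11° -59° = -48°
rotate_crank_by(-25°): θ ← -48° -25° = -73°
rotate_crank_by(-13°): θ ← -73° -13° = -86°
rotate_crank_by(-32°): θ ← -86° -32° = -118°
crank pin P = (r cos θ, r sin θ) = (-25.351464, -47.679170)
h = r sin θ − e = -47.679170 − 12 = -59.679170
sin φ = h / L = -59.679170 / 139 = -0.42934655
φ = arcsin(-0.42934655) = -25.426098°

-25.4261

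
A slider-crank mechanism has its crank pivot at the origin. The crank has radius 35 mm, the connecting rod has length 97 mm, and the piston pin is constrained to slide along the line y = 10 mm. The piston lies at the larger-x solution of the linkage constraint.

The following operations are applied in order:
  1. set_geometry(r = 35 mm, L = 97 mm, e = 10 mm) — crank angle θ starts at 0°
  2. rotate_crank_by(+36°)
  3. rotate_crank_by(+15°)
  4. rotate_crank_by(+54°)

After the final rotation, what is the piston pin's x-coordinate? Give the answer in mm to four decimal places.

84.9743

set_geometry: r = 35 mm, L = 97 mm, e = 10 mm; θ ← 0°
rotate_crank_by(+36°): θ ← 0° +36° = 36°
rotate_crank_by(+15°): θ ← 36° +15° = 51°
rotate_crank_by(+54°): θ ← 51° +54° = 105°
crank pin P = (r cos θ, r sin θ) = (-9.058667, 33.807404)
h = r sin θ − e = 33.807404 − 10 = 23.807404
x = r cos θ + √(L² − h²) = -9.058667 + √(9409.0 − 566.7925) = -9.058667 + 94.033013 = 84.974346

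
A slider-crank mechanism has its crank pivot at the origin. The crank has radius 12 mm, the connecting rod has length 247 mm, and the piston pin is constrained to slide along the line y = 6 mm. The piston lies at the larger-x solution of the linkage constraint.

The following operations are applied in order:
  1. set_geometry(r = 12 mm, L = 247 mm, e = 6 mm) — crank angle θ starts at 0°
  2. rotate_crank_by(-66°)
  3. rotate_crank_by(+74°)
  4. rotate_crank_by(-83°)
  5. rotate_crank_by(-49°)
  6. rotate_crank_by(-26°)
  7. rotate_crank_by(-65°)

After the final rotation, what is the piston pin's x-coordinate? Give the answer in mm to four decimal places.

set_geometry: r = 12 mm, L = 247 mm, e = 6 mm; θ ← 0°
rotate_crank_by(-66°): θ ← 0° -66° = -66°
rotate_crank_by(+74°): θ ← -66° +74° = 8°
rotate_crank_by(-83°): θ ← 8° -83° = -75°
rotate_crank_by(-49°): θ ← -75° -49° = -124°
rotate_crank_by(-26°): θ ← -124° -26° = -150°
rotate_crank_by(-65°): θ ← -150° -65° = -215°
crank pin P = (r cos θ, r sin θ) = (-9.829825, 6.882917)
h = r sin θ − e = 6.882917 − 6 = 0.882917
x = r cos θ + √(L² − h²) = -9.829825 + √(61009.0 − 0.7795) = -9.829825 + 246.998422 = 237.168597

237.1686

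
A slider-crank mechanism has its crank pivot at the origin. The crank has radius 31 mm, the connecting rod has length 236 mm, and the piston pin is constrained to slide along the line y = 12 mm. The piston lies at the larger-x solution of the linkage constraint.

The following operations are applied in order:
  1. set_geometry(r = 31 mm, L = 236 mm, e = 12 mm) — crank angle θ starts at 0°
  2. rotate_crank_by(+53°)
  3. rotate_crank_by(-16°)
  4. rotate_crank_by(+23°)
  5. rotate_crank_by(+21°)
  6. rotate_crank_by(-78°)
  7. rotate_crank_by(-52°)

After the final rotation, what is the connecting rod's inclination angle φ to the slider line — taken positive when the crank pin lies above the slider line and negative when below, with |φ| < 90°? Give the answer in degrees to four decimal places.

set_geometry: r = 31 mm, L = 236 mm, e = 12 mm; θ ← 0°
rotate_crank_by(+53°): θ ← 0° +53° = 53°
rotate_crank_by(-16°): θ ← 53° -16° = 37°
rotate_crank_by(+23°): θ ← 37° +23° = 60°
rotate_crank_by(+21°): θ ← 60° +21° = 81°
rotate_crank_by(-78°): θ ← 81° -78° = 3°
rotate_crank_by(-52°): θ ← 3° -52° = -49°
crank pin P = (r cos θ, r sin θ) = (20.337830, -23.395997)
h = r sin θ − e = -23.395997 − 12 = -35.395997
sin φ = h / L = -35.395997 / 236 = -0.14998304
φ = arcsin(-0.14998304) = -8.625944°

-8.6259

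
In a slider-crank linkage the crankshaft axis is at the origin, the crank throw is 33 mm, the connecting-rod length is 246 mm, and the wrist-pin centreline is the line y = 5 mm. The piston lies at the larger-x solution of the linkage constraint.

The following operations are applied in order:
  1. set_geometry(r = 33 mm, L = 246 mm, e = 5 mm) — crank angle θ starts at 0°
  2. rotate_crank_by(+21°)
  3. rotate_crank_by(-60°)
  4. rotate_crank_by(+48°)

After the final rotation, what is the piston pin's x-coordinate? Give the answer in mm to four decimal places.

278.5937

set_geometry: r = 33 mm, L = 246 mm, e = 5 mm; θ ← 0°
rotate_crank_by(+21°): θ ← 0° +21° = 21°
rotate_crank_by(-60°): θ ← 21° -60° = -39°
rotate_crank_by(+48°): θ ← -39° +48° = 9°
crank pin P = (r cos θ, r sin θ) = (32.593715, 5.162337)
h = r sin θ − e = 5.162337 − 5 = 0.162337
x = r cos θ + √(L² − h²) = 32.593715 + √(60516.0 − 0.0264) = 32.593715 + 245.999946 = 278.593662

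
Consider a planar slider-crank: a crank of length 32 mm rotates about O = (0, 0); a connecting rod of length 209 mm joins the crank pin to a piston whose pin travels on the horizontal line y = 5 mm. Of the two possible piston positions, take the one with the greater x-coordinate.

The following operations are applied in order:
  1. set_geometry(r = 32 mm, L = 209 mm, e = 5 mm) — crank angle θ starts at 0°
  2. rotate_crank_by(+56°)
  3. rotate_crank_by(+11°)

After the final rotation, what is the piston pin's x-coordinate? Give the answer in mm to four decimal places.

set_geometry: r = 32 mm, L = 209 mm, e = 5 mm; θ ← 0°
rotate_crank_by(+56°): θ ← 0° +56° = 56°
rotate_crank_by(+11°): θ ← 56° +11° = 67°
crank pin P = (r cos θ, r sin θ) = (12.503396, 29.456155)
h = r sin θ − e = 29.456155 − 5 = 24.456155
x = r cos θ + √(L² − h²) = 12.503396 + √(43681.0 − 598.1035) = 12.503396 + 207.564198 = 220.067595

220.0676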